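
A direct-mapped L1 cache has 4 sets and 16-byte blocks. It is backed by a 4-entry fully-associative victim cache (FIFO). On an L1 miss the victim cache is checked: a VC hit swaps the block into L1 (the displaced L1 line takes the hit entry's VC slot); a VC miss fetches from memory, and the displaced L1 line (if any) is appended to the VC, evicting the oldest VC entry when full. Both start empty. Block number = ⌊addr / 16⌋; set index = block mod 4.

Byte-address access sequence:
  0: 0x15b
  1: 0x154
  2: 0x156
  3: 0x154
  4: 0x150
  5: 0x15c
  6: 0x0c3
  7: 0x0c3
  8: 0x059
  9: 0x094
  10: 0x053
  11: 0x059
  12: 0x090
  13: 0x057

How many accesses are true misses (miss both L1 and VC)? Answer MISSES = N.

MISSES = 4

0: 0x15b (blk 21, set 1) → MISS  vc=[]
1: 0x154 (blk 21, set 1) → L1-HIT  vc=[]
2: 0x156 (blk 21, set 1) → L1-HIT  vc=[]
3: 0x154 (blk 21, set 1) → L1-HIT  vc=[]
4: 0x150 (blk 21, set 1) → L1-HIT  vc=[]
5: 0x15c (blk 21, set 1) → L1-HIT  vc=[]
6: 0xc3 (blk 12, set 0) → MISS  vc=[]
7: 0xc3 (blk 12, set 0) → L1-HIT  vc=[]
8: 0x59 (blk 5, set 1) → MISS  vc=[21]
9: 0x94 (blk 9, set 1) → MISS  vc=[21, 5]
10: 0x53 (blk 5, set 1) → VC-HIT  vc=[21, 9]
11: 0x59 (blk 5, set 1) → L1-HIT  vc=[21, 9]
12: 0x90 (blk 9, set 1) → VC-HIT  vc=[21, 5]
13: 0x57 (blk 5, set 1) → VC-HIT  vc=[21, 9]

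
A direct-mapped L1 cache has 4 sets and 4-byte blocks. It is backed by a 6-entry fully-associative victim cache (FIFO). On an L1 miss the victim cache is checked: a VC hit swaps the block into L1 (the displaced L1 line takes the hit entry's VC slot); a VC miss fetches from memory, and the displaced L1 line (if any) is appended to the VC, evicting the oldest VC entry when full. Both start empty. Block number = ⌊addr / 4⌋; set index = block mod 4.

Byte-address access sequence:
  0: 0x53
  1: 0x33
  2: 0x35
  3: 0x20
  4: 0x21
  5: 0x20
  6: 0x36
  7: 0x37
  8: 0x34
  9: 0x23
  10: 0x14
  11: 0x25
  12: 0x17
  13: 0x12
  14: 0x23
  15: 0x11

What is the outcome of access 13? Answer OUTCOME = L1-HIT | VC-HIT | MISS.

OUTCOME = MISS

  [0] addr=0x53 blk=20 s=0: MISS | VC []
  [1] addr=0x33 blk=12 s=0: MISS | VC [20]
  [2] addr=0x35 blk=13 s=1: MISS | VC [20]
  [3] addr=0x20 blk=8 s=0: MISS | VC [20, 12]
  [4] addr=0x21 blk=8 s=0: L1-HIT | VC [20, 12]
  [5] addr=0x20 blk=8 s=0: L1-HIT | VC [20, 12]
  [6] addr=0x36 blk=13 s=1: L1-HIT | VC [20, 12]
  [7] addr=0x37 blk=13 s=1: L1-HIT | VC [20, 12]
  [8] addr=0x34 blk=13 s=1: L1-HIT | VC [20, 12]
  [9] addr=0x23 blk=8 s=0: L1-HIT | VC [20, 12]
  [10] addr=0x14 blk=5 s=1: MISS | VC [20, 12, 13]
  [11] addr=0x25 blk=9 s=1: MISS | VC [20, 12, 13, 5]
  [12] addr=0x17 blk=5 s=1: VC-HIT | VC [20, 12, 13, 9]
  [13] addr=0x12 blk=4 s=0: MISS | VC [20, 12, 13, 9, 8]
  [14] addr=0x23 blk=8 s=0: VC-HIT | VC [20, 12, 13, 9, 4]
  [15] addr=0x11 blk=4 s=0: VC-HIT | VC [20, 12, 13, 9, 8]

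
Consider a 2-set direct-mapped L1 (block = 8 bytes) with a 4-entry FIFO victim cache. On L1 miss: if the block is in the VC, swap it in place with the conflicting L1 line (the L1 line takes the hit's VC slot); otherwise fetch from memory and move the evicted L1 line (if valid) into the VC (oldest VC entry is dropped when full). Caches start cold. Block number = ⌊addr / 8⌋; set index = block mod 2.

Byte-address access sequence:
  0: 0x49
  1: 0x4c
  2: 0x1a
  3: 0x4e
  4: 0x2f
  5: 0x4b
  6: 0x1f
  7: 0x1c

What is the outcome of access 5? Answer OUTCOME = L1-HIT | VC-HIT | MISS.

#0 0x49→b9/s1 MISS; vc=[]
#1 0x4c→b9/s1 L1-HIT; vc=[]
#2 0x1a→b3/s1 MISS; vc=[9]
#3 0x4e→b9/s1 VC-HIT; vc=[3]
#4 0x2f→b5/s1 MISS; vc=[3,9]
#5 0x4b→b9/s1 VC-HIT; vc=[3,5]
#6 0x1f→b3/s1 VC-HIT; vc=[9,5]
#7 0x1c→b3/s1 L1-HIT; vc=[9,5]

OUTCOME = VC-HIT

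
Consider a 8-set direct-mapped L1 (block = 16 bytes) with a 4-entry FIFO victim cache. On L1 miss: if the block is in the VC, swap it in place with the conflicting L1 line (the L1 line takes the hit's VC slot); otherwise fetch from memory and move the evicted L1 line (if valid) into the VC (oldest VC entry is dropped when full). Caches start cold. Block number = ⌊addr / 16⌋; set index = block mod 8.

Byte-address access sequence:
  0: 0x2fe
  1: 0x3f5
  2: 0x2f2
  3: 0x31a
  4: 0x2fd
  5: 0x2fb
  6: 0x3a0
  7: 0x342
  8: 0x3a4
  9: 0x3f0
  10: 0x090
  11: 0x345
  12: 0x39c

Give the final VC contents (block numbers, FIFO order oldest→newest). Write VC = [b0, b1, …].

#0 0x2fe→b47/s7 MISS; vc=[]
#1 0x3f5→b63/s7 MISS; vc=[47]
#2 0x2f2→b47/s7 VC-HIT; vc=[63]
#3 0x31a→b49/s1 MISS; vc=[63]
#4 0x2fd→b47/s7 L1-HIT; vc=[63]
#5 0x2fb→b47/s7 L1-HIT; vc=[63]
#6 0x3a0→b58/s2 MISS; vc=[63]
#7 0x342→b52/s4 MISS; vc=[63]
#8 0x3a4→b58/s2 L1-HIT; vc=[63]
#9 0x3f0→b63/s7 VC-HIT; vc=[47]
#10 0x90→b9/s1 MISS; vc=[47,49]
#11 0x345→b52/s4 L1-HIT; vc=[47,49]
#12 0x39c→b57/s1 MISS; vc=[47,49,9]

VC = [47, 49, 9]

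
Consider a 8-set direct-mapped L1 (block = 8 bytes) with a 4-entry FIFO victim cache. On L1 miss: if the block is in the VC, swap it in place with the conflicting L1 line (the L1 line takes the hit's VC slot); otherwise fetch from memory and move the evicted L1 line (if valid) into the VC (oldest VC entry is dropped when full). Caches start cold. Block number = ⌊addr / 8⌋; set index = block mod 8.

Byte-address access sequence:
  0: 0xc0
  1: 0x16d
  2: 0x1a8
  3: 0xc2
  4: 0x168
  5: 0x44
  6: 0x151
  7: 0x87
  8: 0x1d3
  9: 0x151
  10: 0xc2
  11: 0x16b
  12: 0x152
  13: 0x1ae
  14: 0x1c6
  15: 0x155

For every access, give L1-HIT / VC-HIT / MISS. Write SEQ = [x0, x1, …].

SEQ = [MISS, MISS, MISS, L1-HIT, VC-HIT, MISS, MISS, MISS, MISS, VC-HIT, VC-HIT, L1-HIT, L1-HIT, VC-HIT, MISS, L1-HIT]

  [0] addr=0xc0 blk=24 s=0: MISS | VC []
  [1] addr=0x16d blk=45 s=5: MISS | VC []
  [2] addr=0x1a8 blk=53 s=5: MISS | VC [45]
  [3] addr=0xc2 blk=24 s=0: L1-HIT | VC [45]
  [4] addr=0x168 blk=45 s=5: VC-HIT | VC [53]
  [5] addr=0x44 blk=8 s=0: MISS | VC [53, 24]
  [6] addr=0x151 blk=42 s=2: MISS | VC [53, 24]
  [7] addr=0x87 blk=16 s=0: MISS | VC [53, 24, 8]
  [8] addr=0x1d3 blk=58 s=2: MISS | VC [53, 24, 8, 42]
  [9] addr=0x151 blk=42 s=2: VC-HIT | VC [53, 24, 8, 58]
  [10] addr=0xc2 blk=24 s=0: VC-HIT | VC [53, 16, 8, 58]
  [11] addr=0x16b blk=45 s=5: L1-HIT | VC [53, 16, 8, 58]
  [12] addr=0x152 blk=42 s=2: L1-HIT | VC [53, 16, 8, 58]
  [13] addr=0x1ae blk=53 s=5: VC-HIT | VC [45, 16, 8, 58]
  [14] addr=0x1c6 blk=56 s=0: MISS | VC [16, 8, 58, 24]
  [15] addr=0x155 blk=42 s=2: L1-HIT | VC [16, 8, 58, 24]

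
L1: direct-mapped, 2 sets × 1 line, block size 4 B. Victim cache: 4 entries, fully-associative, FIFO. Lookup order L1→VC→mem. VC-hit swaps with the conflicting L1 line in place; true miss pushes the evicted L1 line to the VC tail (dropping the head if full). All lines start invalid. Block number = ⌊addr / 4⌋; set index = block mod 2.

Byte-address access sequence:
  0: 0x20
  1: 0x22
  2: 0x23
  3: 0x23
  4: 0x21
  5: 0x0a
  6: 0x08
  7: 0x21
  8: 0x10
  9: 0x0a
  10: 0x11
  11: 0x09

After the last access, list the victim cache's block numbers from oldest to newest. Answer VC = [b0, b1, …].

0: 0x20 (blk 8, set 0) → MISS  vc=[]
1: 0x22 (blk 8, set 0) → L1-HIT  vc=[]
2: 0x23 (blk 8, set 0) → L1-HIT  vc=[]
3: 0x23 (blk 8, set 0) → L1-HIT  vc=[]
4: 0x21 (blk 8, set 0) → L1-HIT  vc=[]
5: 0xa (blk 2, set 0) → MISS  vc=[8]
6: 0x8 (blk 2, set 0) → L1-HIT  vc=[8]
7: 0x21 (blk 8, set 0) → VC-HIT  vc=[2]
8: 0x10 (blk 4, set 0) → MISS  vc=[2, 8]
9: 0xa (blk 2, set 0) → VC-HIT  vc=[4, 8]
10: 0x11 (blk 4, set 0) → VC-HIT  vc=[2, 8]
11: 0x9 (blk 2, set 0) → VC-HIT  vc=[4, 8]

VC = [4, 8]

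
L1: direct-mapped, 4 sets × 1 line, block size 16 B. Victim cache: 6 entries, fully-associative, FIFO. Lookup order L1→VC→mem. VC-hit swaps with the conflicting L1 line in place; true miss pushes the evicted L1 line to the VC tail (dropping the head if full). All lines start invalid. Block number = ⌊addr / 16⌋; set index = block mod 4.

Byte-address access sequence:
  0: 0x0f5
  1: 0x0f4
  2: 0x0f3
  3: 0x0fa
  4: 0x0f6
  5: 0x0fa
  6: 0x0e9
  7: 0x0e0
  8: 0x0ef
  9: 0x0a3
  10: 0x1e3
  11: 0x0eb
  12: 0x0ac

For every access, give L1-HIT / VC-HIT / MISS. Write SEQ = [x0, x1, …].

SEQ = [MISS, L1-HIT, L1-HIT, L1-HIT, L1-HIT, L1-HIT, MISS, L1-HIT, L1-HIT, MISS, MISS, VC-HIT, VC-HIT]

  [0] addr=0xf5 blk=15 s=3: MISS | VC []
  [1] addr=0xf4 blk=15 s=3: L1-HIT | VC []
  [2] addr=0xf3 blk=15 s=3: L1-HIT | VC []
  [3] addr=0xfa blk=15 s=3: L1-HIT | VC []
  [4] addr=0xf6 blk=15 s=3: L1-HIT | VC []
  [5] addr=0xfa blk=15 s=3: L1-HIT | VC []
  [6] addr=0xe9 blk=14 s=2: MISS | VC []
  [7] addr=0xe0 blk=14 s=2: L1-HIT | VC []
  [8] addr=0xef blk=14 s=2: L1-HIT | VC []
  [9] addr=0xa3 blk=10 s=2: MISS | VC [14]
  [10] addr=0x1e3 blk=30 s=2: MISS | VC [14, 10]
  [11] addr=0xeb blk=14 s=2: VC-HIT | VC [30, 10]
  [12] addr=0xac blk=10 s=2: VC-HIT | VC [30, 14]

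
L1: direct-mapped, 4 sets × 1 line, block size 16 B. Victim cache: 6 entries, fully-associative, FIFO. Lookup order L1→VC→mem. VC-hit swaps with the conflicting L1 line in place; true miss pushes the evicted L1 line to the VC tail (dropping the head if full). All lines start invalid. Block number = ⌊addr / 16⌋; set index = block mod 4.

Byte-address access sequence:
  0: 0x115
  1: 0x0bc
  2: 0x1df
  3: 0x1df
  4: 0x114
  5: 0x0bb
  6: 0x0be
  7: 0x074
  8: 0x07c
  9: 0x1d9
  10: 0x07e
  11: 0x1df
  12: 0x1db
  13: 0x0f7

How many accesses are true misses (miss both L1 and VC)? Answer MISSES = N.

MISSES = 5

  [0] addr=0x115 blk=17 s=1: MISS | VC []
  [1] addr=0xbc blk=11 s=3: MISS | VC []
  [2] addr=0x1df blk=29 s=1: MISS | VC [17]
  [3] addr=0x1df blk=29 s=1: L1-HIT | VC [17]
  [4] addr=0x114 blk=17 s=1: VC-HIT | VC [29]
  [5] addr=0xbb blk=11 s=3: L1-HIT | VC [29]
  [6] addr=0xbe blk=11 s=3: L1-HIT | VC [29]
  [7] addr=0x74 blk=7 s=3: MISS | VC [29, 11]
  [8] addr=0x7c blk=7 s=3: L1-HIT | VC [29, 11]
  [9] addr=0x1d9 blk=29 s=1: VC-HIT | VC [17, 11]
  [10] addr=0x7e blk=7 s=3: L1-HIT | VC [17, 11]
  [11] addr=0x1df blk=29 s=1: L1-HIT | VC [17, 11]
  [12] addr=0x1db blk=29 s=1: L1-HIT | VC [17, 11]
  [13] addr=0xf7 blk=15 s=3: MISS | VC [17, 11, 7]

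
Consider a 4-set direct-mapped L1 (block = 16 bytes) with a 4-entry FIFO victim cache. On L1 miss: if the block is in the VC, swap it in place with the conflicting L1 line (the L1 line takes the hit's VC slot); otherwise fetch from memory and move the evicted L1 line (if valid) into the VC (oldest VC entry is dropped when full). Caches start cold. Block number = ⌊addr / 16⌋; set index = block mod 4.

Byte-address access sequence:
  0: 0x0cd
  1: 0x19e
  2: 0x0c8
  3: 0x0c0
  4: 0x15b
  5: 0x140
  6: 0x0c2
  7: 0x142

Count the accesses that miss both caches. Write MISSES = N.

MISSES = 4

0: 0xcd (blk 12, set 0) → MISS  vc=[]
1: 0x19e (blk 25, set 1) → MISS  vc=[]
2: 0xc8 (blk 12, set 0) → L1-HIT  vc=[]
3: 0xc0 (blk 12, set 0) → L1-HIT  vc=[]
4: 0x15b (blk 21, set 1) → MISS  vc=[25]
5: 0x140 (blk 20, set 0) → MISS  vc=[25, 12]
6: 0xc2 (blk 12, set 0) → VC-HIT  vc=[25, 20]
7: 0x142 (blk 20, set 0) → VC-HIT  vc=[25, 12]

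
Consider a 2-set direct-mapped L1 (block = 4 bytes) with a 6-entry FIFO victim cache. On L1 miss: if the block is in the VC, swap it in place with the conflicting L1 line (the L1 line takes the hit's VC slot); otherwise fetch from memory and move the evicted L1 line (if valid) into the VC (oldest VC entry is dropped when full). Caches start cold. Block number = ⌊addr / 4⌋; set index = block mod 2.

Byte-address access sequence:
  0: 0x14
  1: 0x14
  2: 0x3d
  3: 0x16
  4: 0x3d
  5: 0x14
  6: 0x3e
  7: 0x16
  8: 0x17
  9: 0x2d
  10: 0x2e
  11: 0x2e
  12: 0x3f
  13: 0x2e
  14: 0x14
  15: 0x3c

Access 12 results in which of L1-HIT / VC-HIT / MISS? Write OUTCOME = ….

0: 0x14 (blk 5, set 1) → MISS  vc=[]
1: 0x14 (blk 5, set 1) → L1-HIT  vc=[]
2: 0x3d (blk 15, set 1) → MISS  vc=[5]
3: 0x16 (blk 5, set 1) → VC-HIT  vc=[15]
4: 0x3d (blk 15, set 1) → VC-HIT  vc=[5]
5: 0x14 (blk 5, set 1) → VC-HIT  vc=[15]
6: 0x3e (blk 15, set 1) → VC-HIT  vc=[5]
7: 0x16 (blk 5, set 1) → VC-HIT  vc=[15]
8: 0x17 (blk 5, set 1) → L1-HIT  vc=[15]
9: 0x2d (blk 11, set 1) → MISS  vc=[15, 5]
10: 0x2e (blk 11, set 1) → L1-HIT  vc=[15, 5]
11: 0x2e (blk 11, set 1) → L1-HIT  vc=[15, 5]
12: 0x3f (blk 15, set 1) → VC-HIT  vc=[11, 5]
13: 0x2e (blk 11, set 1) → VC-HIT  vc=[15, 5]
14: 0x14 (blk 5, set 1) → VC-HIT  vc=[15, 11]
15: 0x3c (blk 15, set 1) → VC-HIT  vc=[5, 11]

OUTCOME = VC-HIT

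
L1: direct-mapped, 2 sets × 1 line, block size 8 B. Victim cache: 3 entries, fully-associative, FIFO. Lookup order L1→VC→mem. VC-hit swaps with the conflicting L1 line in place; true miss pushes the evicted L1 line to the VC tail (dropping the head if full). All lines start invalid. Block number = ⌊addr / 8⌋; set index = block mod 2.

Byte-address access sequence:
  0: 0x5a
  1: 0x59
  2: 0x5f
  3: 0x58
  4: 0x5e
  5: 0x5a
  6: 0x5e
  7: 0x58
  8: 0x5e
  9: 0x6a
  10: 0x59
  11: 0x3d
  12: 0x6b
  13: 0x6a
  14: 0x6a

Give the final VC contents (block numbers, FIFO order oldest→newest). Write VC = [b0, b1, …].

VC = [7, 11]

  [0] addr=0x5a blk=11 s=1: MISS | VC []
  [1] addr=0x59 blk=11 s=1: L1-HIT | VC []
  [2] addr=0x5f blk=11 s=1: L1-HIT | VC []
  [3] addr=0x58 blk=11 s=1: L1-HIT | VC []
  [4] addr=0x5e blk=11 s=1: L1-HIT | VC []
  [5] addr=0x5a blk=11 s=1: L1-HIT | VC []
  [6] addr=0x5e blk=11 s=1: L1-HIT | VC []
  [7] addr=0x58 blk=11 s=1: L1-HIT | VC []
  [8] addr=0x5e blk=11 s=1: L1-HIT | VC []
  [9] addr=0x6a blk=13 s=1: MISS | VC [11]
  [10] addr=0x59 blk=11 s=1: VC-HIT | VC [13]
  [11] addr=0x3d blk=7 s=1: MISS | VC [13, 11]
  [12] addr=0x6b blk=13 s=1: VC-HIT | VC [7, 11]
  [13] addr=0x6a blk=13 s=1: L1-HIT | VC [7, 11]
  [14] addr=0x6a blk=13 s=1: L1-HIT | VC [7, 11]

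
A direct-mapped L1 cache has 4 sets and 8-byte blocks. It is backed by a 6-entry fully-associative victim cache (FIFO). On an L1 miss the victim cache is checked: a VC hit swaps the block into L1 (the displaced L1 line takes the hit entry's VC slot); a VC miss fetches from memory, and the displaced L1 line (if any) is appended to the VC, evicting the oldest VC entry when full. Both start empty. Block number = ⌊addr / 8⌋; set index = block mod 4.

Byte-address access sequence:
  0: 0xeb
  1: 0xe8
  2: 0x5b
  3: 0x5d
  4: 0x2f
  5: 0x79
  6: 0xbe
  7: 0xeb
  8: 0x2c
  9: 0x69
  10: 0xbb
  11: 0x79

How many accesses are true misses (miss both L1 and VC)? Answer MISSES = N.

MISSES = 6

#0 0xeb→b29/s1 MISS; vc=[]
#1 0xe8→b29/s1 L1-HIT; vc=[]
#2 0x5b→b11/s3 MISS; vc=[]
#3 0x5d→b11/s3 L1-HIT; vc=[]
#4 0x2f→b5/s1 MISS; vc=[29]
#5 0x79→b15/s3 MISS; vc=[29,11]
#6 0xbe→b23/s3 MISS; vc=[29,11,15]
#7 0xeb→b29/s1 VC-HIT; vc=[5,11,15]
#8 0x2c→b5/s1 VC-HIT; vc=[29,11,15]
#9 0x69→b13/s1 MISS; vc=[29,11,15,5]
#10 0xbb→b23/s3 L1-HIT; vc=[29,11,15,5]
#11 0x79→b15/s3 VC-HIT; vc=[29,11,23,5]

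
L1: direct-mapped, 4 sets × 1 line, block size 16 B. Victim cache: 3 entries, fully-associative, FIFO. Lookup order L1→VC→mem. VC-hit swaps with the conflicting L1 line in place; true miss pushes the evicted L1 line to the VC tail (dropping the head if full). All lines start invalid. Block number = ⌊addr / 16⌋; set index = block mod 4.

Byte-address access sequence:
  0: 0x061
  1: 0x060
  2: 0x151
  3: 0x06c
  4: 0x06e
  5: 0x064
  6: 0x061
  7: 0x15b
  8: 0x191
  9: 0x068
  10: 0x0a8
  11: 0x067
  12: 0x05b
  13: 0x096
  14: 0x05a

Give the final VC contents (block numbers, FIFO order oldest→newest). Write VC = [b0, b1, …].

VC = [10, 25, 9]

0: 0x61 (blk 6, set 2) → MISS  vc=[]
1: 0x60 (blk 6, set 2) → L1-HIT  vc=[]
2: 0x151 (blk 21, set 1) → MISS  vc=[]
3: 0x6c (blk 6, set 2) → L1-HIT  vc=[]
4: 0x6e (blk 6, set 2) → L1-HIT  vc=[]
5: 0x64 (blk 6, set 2) → L1-HIT  vc=[]
6: 0x61 (blk 6, set 2) → L1-HIT  vc=[]
7: 0x15b (blk 21, set 1) → L1-HIT  vc=[]
8: 0x191 (blk 25, set 1) → MISS  vc=[21]
9: 0x68 (blk 6, set 2) → L1-HIT  vc=[21]
10: 0xa8 (blk 10, set 2) → MISS  vc=[21, 6]
11: 0x67 (blk 6, set 2) → VC-HIT  vc=[21, 10]
12: 0x5b (blk 5, set 1) → MISS  vc=[21, 10, 25]
13: 0x96 (blk 9, set 1) → MISS  vc=[10, 25, 5]
14: 0x5a (blk 5, set 1) → VC-HIT  vc=[10, 25, 9]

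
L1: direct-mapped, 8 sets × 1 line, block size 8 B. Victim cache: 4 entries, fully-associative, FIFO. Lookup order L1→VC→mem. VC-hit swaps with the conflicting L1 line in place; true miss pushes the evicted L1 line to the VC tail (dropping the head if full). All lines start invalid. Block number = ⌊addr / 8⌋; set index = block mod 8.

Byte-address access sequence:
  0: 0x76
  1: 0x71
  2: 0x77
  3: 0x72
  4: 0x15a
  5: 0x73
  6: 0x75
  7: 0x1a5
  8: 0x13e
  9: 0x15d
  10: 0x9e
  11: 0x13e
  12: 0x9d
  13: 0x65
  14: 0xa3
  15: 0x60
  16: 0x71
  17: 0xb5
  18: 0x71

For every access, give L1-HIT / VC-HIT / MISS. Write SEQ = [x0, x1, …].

  [0] addr=0x76 blk=14 s=6: MISS | VC []
  [1] addr=0x71 blk=14 s=6: L1-HIT | VC []
  [2] addr=0x77 blk=14 s=6: L1-HIT | VC []
  [3] addr=0x72 blk=14 s=6: L1-HIT | VC []
  [4] addr=0x15a blk=43 s=3: MISS | VC []
  [5] addr=0x73 blk=14 s=6: L1-HIT | VC []
  [6] addr=0x75 blk=14 s=6: L1-HIT | VC []
  [7] addr=0x1a5 blk=52 s=4: MISS | VC []
  [8] addr=0x13e blk=39 s=7: MISS | VC []
  [9] addr=0x15d blk=43 s=3: L1-HIT | VC []
  [10] addr=0x9e blk=19 s=3: MISS | VC [43]
  [11] addr=0x13e blk=39 s=7: L1-HIT | VC [43]
  [12] addr=0x9d blk=19 s=3: L1-HIT | VC [43]
  [13] addr=0x65 blk=12 s=4: MISS | VC [43, 52]
  [14] addr=0xa3 blk=20 s=4: MISS | VC [43, 52, 12]
  [15] addr=0x60 blk=12 s=4: VC-HIT | VC [43, 52, 20]
  [16] addr=0x71 blk=14 s=6: L1-HIT | VC [43, 52, 20]
  [17] addr=0xb5 blk=22 s=6: MISS | VC [43, 52, 20, 14]
  [18] addr=0x71 blk=14 s=6: VC-HIT | VC [43, 52, 20, 22]

SEQ = [MISS, L1-HIT, L1-HIT, L1-HIT, MISS, L1-HIT, L1-HIT, MISS, MISS, L1-HIT, MISS, L1-HIT, L1-HIT, MISS, MISS, VC-HIT, L1-HIT, MISS, VC-HIT]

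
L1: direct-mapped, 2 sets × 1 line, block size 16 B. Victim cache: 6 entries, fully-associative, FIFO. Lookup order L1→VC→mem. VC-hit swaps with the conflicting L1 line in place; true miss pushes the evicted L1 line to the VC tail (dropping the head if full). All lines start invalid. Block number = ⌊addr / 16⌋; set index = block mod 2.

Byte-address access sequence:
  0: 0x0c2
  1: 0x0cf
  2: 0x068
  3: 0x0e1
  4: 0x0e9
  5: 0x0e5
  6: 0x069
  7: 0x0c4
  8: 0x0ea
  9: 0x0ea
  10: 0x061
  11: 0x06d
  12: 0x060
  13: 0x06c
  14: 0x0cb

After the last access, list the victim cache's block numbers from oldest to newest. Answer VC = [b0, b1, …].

#0 0xc2→b12/s0 MISS; vc=[]
#1 0xcf→b12/s0 L1-HIT; vc=[]
#2 0x68→b6/s0 MISS; vc=[12]
#3 0xe1→b14/s0 MISS; vc=[12,6]
#4 0xe9→b14/s0 L1-HIT; vc=[12,6]
#5 0xe5→b14/s0 L1-HIT; vc=[12,6]
#6 0x69→b6/s0 VC-HIT; vc=[12,14]
#7 0xc4→b12/s0 VC-HIT; vc=[6,14]
#8 0xea→b14/s0 VC-HIT; vc=[6,12]
#9 0xea→b14/s0 L1-HIT; vc=[6,12]
#10 0x61→b6/s0 VC-HIT; vc=[14,12]
#11 0x6d→b6/s0 L1-HIT; vc=[14,12]
#12 0x60→b6/s0 L1-HIT; vc=[14,12]
#13 0x6c→b6/s0 L1-HIT; vc=[14,12]
#14 0xcb→b12/s0 VC-HIT; vc=[14,6]

VC = [14, 6]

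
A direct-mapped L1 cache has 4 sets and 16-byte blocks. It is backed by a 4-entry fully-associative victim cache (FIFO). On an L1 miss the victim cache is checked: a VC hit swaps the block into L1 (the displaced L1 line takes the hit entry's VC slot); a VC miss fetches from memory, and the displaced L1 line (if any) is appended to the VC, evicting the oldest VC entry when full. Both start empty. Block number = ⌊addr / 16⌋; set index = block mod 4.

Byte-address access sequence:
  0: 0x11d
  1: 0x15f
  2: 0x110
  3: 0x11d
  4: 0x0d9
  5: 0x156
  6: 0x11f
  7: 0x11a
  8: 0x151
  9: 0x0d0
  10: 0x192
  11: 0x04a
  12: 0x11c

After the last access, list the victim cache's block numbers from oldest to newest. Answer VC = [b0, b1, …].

#0 0x11d→b17/s1 MISS; vc=[]
#1 0x15f→b21/s1 MISS; vc=[17]
#2 0x110→b17/s1 VC-HIT; vc=[21]
#3 0x11d→b17/s1 L1-HIT; vc=[21]
#4 0xd9→b13/s1 MISS; vc=[21,17]
#5 0x156→b21/s1 VC-HIT; vc=[13,17]
#6 0x11f→b17/s1 VC-HIT; vc=[13,21]
#7 0x11a→b17/s1 L1-HIT; vc=[13,21]
#8 0x151→b21/s1 VC-HIT; vc=[13,17]
#9 0xd0→b13/s1 VC-HIT; vc=[21,17]
#10 0x192→b25/s1 MISS; vc=[21,17,13]
#11 0x4a→b4/s0 MISS; vc=[21,17,13]
#12 0x11c→b17/s1 VC-HIT; vc=[21,25,13]

VC = [21, 25, 13]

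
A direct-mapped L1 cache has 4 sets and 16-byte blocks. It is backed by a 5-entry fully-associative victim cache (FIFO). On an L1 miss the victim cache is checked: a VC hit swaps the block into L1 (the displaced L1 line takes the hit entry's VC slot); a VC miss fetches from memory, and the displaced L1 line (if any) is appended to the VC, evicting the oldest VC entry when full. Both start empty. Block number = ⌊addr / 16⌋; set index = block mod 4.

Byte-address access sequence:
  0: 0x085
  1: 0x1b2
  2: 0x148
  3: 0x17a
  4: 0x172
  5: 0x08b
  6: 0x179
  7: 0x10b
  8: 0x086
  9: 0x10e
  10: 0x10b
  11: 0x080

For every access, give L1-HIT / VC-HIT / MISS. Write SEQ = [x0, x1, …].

SEQ = [MISS, MISS, MISS, MISS, L1-HIT, VC-HIT, L1-HIT, MISS, VC-HIT, VC-HIT, L1-HIT, VC-HIT]

#0 0x85→b8/s0 MISS; vc=[]
#1 0x1b2→b27/s3 MISS; vc=[]
#2 0x148→b20/s0 MISS; vc=[8]
#3 0x17a→b23/s3 MISS; vc=[8,27]
#4 0x172→b23/s3 L1-HIT; vc=[8,27]
#5 0x8b→b8/s0 VC-HIT; vc=[20,27]
#6 0x179→b23/s3 L1-HIT; vc=[20,27]
#7 0x10b→b16/s0 MISS; vc=[20,27,8]
#8 0x86→b8/s0 VC-HIT; vc=[20,27,16]
#9 0x10e→b16/s0 VC-HIT; vc=[20,27,8]
#10 0x10b→b16/s0 L1-HIT; vc=[20,27,8]
#11 0x80→b8/s0 VC-HIT; vc=[20,27,16]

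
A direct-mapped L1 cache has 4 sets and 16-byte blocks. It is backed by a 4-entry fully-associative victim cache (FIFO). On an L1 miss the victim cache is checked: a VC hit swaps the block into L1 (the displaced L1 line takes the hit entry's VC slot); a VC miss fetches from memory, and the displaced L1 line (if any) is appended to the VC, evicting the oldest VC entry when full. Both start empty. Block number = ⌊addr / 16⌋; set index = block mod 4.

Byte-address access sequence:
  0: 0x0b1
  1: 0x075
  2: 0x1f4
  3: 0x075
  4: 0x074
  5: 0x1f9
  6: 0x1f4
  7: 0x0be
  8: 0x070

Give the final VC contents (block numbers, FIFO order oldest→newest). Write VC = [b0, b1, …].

VC = [31, 11]

0: 0xb1 (blk 11, set 3) → MISS  vc=[]
1: 0x75 (blk 7, set 3) → MISS  vc=[11]
2: 0x1f4 (blk 31, set 3) → MISS  vc=[11, 7]
3: 0x75 (blk 7, set 3) → VC-HIT  vc=[11, 31]
4: 0x74 (blk 7, set 3) → L1-HIT  vc=[11, 31]
5: 0x1f9 (blk 31, set 3) → VC-HIT  vc=[11, 7]
6: 0x1f4 (blk 31, set 3) → L1-HIT  vc=[11, 7]
7: 0xbe (blk 11, set 3) → VC-HIT  vc=[31, 7]
8: 0x70 (blk 7, set 3) → VC-HIT  vc=[31, 11]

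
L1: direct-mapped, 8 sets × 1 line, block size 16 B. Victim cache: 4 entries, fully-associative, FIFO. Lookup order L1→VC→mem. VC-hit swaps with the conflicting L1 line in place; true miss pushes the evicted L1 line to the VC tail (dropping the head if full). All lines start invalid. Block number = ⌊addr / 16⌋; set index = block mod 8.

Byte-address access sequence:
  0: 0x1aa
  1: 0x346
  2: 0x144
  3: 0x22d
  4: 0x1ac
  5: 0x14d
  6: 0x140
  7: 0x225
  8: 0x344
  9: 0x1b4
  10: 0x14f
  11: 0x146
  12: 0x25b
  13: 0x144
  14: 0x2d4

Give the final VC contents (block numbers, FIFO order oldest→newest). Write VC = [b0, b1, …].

  [0] addr=0x1aa blk=26 s=2: MISS | VC []
  [1] addr=0x346 blk=52 s=4: MISS | VC []
  [2] addr=0x144 blk=20 s=4: MISS | VC [52]
  [3] addr=0x22d blk=34 s=2: MISS | VC [52, 26]
  [4] addr=0x1ac blk=26 s=2: VC-HIT | VC [52, 34]
  [5] addr=0x14d blk=20 s=4: L1-HIT | VC [52, 34]
  [6] addr=0x140 blk=20 s=4: L1-HIT | VC [52, 34]
  [7] addr=0x225 blk=34 s=2: VC-HIT | VC [52, 26]
  [8] addr=0x344 blk=52 s=4: VC-HIT | VC [20, 26]
  [9] addr=0x1b4 blk=27 s=3: MISS | VC [20, 26]
  [10] addr=0x14f blk=20 s=4: VC-HIT | VC [52, 26]
  [11] addr=0x146 blk=20 s=4: L1-HIT | VC [52, 26]
  [12] addr=0x25b blk=37 s=5: MISS | VC [52, 26]
  [13] addr=0x144 blk=20 s=4: L1-HIT | VC [52, 26]
  [14] addr=0x2d4 blk=45 s=5: MISS | VC [52, 26, 37]

VC = [52, 26, 37]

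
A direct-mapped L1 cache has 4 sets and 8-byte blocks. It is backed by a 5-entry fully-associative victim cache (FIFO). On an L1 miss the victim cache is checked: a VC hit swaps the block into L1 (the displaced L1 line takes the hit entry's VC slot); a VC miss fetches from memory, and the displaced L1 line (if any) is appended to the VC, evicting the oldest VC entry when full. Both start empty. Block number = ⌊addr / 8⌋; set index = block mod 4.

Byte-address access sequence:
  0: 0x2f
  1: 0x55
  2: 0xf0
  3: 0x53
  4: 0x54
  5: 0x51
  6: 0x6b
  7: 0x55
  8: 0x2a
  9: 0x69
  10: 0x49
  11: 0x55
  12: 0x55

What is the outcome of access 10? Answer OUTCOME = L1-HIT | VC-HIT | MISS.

0: 0x2f (blk 5, set 1) → MISS  vc=[]
1: 0x55 (blk 10, set 2) → MISS  vc=[]
2: 0xf0 (blk 30, set 2) → MISS  vc=[10]
3: 0x53 (blk 10, set 2) → VC-HIT  vc=[30]
4: 0x54 (blk 10, set 2) → L1-HIT  vc=[30]
5: 0x51 (blk 10, set 2) → L1-HIT  vc=[30]
6: 0x6b (blk 13, set 1) → MISS  vc=[30, 5]
7: 0x55 (blk 10, set 2) → L1-HIT  vc=[30, 5]
8: 0x2a (blk 5, set 1) → VC-HIT  vc=[30, 13]
9: 0x69 (blk 13, set 1) → VC-HIT  vc=[30, 5]
10: 0x49 (blk 9, set 1) → MISS  vc=[30, 5, 13]
11: 0x55 (blk 10, set 2) → L1-HIT  vc=[30, 5, 13]
12: 0x55 (blk 10, set 2) → L1-HIT  vc=[30, 5, 13]

OUTCOME = MISS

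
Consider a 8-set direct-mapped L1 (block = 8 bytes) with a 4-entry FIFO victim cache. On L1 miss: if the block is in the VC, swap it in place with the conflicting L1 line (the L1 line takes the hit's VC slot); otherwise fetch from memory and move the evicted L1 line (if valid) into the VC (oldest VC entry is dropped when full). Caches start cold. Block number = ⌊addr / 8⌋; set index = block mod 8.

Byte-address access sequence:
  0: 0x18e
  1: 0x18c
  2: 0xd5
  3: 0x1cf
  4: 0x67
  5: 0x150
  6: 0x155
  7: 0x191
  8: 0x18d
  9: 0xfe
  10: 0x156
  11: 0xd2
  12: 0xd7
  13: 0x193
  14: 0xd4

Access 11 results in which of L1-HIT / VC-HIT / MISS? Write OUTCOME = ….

0: 0x18e (blk 49, set 1) → MISS  vc=[]
1: 0x18c (blk 49, set 1) → L1-HIT  vc=[]
2: 0xd5 (blk 26, set 2) → MISS  vc=[]
3: 0x1cf (blk 57, set 1) → MISS  vc=[49]
4: 0x67 (blk 12, set 4) → MISS  vc=[49]
5: 0x150 (blk 42, set 2) → MISS  vc=[49, 26]
6: 0x155 (blk 42, set 2) → L1-HIT  vc=[49, 26]
7: 0x191 (blk 50, set 2) → MISS  vc=[49, 26, 42]
8: 0x18d (blk 49, set 1) → VC-HIT  vc=[57, 26, 42]
9: 0xfe (blk 31, set 7) → MISS  vc=[57, 26, 42]
10: 0x156 (blk 42, set 2) → VC-HIT  vc=[57, 26, 50]
11: 0xd2 (blk 26, set 2) → VC-HIT  vc=[57, 42, 50]
12: 0xd7 (blk 26, set 2) → L1-HIT  vc=[57, 42, 50]
13: 0x193 (blk 50, set 2) → VC-HIT  vc=[57, 42, 26]
14: 0xd4 (blk 26, set 2) → VC-HIT  vc=[57, 42, 50]

OUTCOME = VC-HIT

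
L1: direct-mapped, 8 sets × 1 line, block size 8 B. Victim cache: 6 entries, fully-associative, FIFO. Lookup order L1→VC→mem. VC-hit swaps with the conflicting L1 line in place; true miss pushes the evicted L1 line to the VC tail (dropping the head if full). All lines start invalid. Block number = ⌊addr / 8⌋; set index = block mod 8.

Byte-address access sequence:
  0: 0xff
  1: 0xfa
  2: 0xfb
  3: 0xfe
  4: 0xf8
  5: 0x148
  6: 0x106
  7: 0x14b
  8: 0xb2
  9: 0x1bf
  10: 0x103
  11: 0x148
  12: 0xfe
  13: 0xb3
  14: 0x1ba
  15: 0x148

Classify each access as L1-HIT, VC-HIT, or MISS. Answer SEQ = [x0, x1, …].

0: 0xff (blk 31, set 7) → MISS  vc=[]
1: 0xfa (blk 31, set 7) → L1-HIT  vc=[]
2: 0xfb (blk 31, set 7) → L1-HIT  vc=[]
3: 0xfe (blk 31, set 7) → L1-HIT  vc=[]
4: 0xf8 (blk 31, set 7) → L1-HIT  vc=[]
5: 0x148 (blk 41, set 1) → MISS  vc=[]
6: 0x106 (blk 32, set 0) → MISS  vc=[]
7: 0x14b (blk 41, set 1) → L1-HIT  vc=[]
8: 0xb2 (blk 22, set 6) → MISS  vc=[]
9: 0x1bf (blk 55, set 7) → MISS  vc=[31]
10: 0x103 (blk 32, set 0) → L1-HIT  vc=[31]
11: 0x148 (blk 41, set 1) → L1-HIT  vc=[31]
12: 0xfe (blk 31, set 7) → VC-HIT  vc=[55]
13: 0xb3 (blk 22, set 6) → L1-HIT  vc=[55]
14: 0x1ba (blk 55, set 7) → VC-HIT  vc=[31]
15: 0x148 (blk 41, set 1) → L1-HIT  vc=[31]

SEQ = [MISS, L1-HIT, L1-HIT, L1-HIT, L1-HIT, MISS, MISS, L1-HIT, MISS, MISS, L1-HIT, L1-HIT, VC-HIT, L1-HIT, VC-HIT, L1-HIT]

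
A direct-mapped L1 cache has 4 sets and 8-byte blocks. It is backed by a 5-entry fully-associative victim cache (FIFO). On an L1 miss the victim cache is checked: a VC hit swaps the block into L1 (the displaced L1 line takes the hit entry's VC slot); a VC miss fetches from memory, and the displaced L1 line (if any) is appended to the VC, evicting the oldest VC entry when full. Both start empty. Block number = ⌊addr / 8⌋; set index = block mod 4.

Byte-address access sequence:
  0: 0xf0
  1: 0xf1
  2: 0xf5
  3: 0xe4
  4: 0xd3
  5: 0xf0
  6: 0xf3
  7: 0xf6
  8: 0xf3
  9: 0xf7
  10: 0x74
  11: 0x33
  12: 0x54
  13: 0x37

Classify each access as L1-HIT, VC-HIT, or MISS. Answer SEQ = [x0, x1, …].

#0 0xf0→b30/s2 MISS; vc=[]
#1 0xf1→b30/s2 L1-HIT; vc=[]
#2 0xf5→b30/s2 L1-HIT; vc=[]
#3 0xe4→b28/s0 MISS; vc=[]
#4 0xd3→b26/s2 MISS; vc=[30]
#5 0xf0→b30/s2 VC-HIT; vc=[26]
#6 0xf3→b30/s2 L1-HIT; vc=[26]
#7 0xf6→b30/s2 L1-HIT; vc=[26]
#8 0xf3→b30/s2 L1-HIT; vc=[26]
#9 0xf7→b30/s2 L1-HIT; vc=[26]
#10 0x74→b14/s2 MISS; vc=[26,30]
#11 0x33→b6/s2 MISS; vc=[26,30,14]
#12 0x54→b10/s2 MISS; vc=[26,30,14,6]
#13 0x37→b6/s2 VC-HIT; vc=[26,30,14,10]

SEQ = [MISS, L1-HIT, L1-HIT, MISS, MISS, VC-HIT, L1-HIT, L1-HIT, L1-HIT, L1-HIT, MISS, MISS, MISS, VC-HIT]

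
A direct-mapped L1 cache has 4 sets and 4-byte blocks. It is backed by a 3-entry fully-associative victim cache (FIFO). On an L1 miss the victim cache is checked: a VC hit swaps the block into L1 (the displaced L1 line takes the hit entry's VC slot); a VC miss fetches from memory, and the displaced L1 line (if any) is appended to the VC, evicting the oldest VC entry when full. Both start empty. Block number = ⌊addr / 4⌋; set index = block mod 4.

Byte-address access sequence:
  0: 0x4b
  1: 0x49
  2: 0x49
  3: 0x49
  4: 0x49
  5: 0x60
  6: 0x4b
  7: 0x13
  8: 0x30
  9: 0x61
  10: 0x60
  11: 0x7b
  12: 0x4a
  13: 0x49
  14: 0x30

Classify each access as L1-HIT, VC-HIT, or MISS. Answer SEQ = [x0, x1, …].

SEQ = [MISS, L1-HIT, L1-HIT, L1-HIT, L1-HIT, MISS, L1-HIT, MISS, MISS, VC-HIT, L1-HIT, MISS, VC-HIT, L1-HIT, VC-HIT]

0: 0x4b (blk 18, set 2) → MISS  vc=[]
1: 0x49 (blk 18, set 2) → L1-HIT  vc=[]
2: 0x49 (blk 18, set 2) → L1-HIT  vc=[]
3: 0x49 (blk 18, set 2) → L1-HIT  vc=[]
4: 0x49 (blk 18, set 2) → L1-HIT  vc=[]
5: 0x60 (blk 24, set 0) → MISS  vc=[]
6: 0x4b (blk 18, set 2) → L1-HIT  vc=[]
7: 0x13 (blk 4, set 0) → MISS  vc=[24]
8: 0x30 (blk 12, set 0) → MISS  vc=[24, 4]
9: 0x61 (blk 24, set 0) → VC-HIT  vc=[12, 4]
10: 0x60 (blk 24, set 0) → L1-HIT  vc=[12, 4]
11: 0x7b (blk 30, set 2) → MISS  vc=[12, 4, 18]
12: 0x4a (blk 18, set 2) → VC-HIT  vc=[12, 4, 30]
13: 0x49 (blk 18, set 2) → L1-HIT  vc=[12, 4, 30]
14: 0x30 (blk 12, set 0) → VC-HIT  vc=[24, 4, 30]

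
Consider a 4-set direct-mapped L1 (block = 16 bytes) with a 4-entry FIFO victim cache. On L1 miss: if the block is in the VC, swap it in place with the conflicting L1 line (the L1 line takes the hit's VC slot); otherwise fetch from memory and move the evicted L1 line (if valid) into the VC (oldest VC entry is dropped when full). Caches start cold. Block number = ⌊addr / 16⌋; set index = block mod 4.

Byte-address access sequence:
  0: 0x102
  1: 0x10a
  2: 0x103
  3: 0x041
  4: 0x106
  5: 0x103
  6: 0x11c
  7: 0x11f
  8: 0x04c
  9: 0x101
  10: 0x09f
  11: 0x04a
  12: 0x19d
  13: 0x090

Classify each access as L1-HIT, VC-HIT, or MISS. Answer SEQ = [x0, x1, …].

0: 0x102 (blk 16, set 0) → MISS  vc=[]
1: 0x10a (blk 16, set 0) → L1-HIT  vc=[]
2: 0x103 (blk 16, set 0) → L1-HIT  vc=[]
3: 0x41 (blk 4, set 0) → MISS  vc=[16]
4: 0x106 (blk 16, set 0) → VC-HIT  vc=[4]
5: 0x103 (blk 16, set 0) → L1-HIT  vc=[4]
6: 0x11c (blk 17, set 1) → MISS  vc=[4]
7: 0x11f (blk 17, set 1) → L1-HIT  vc=[4]
8: 0x4c (blk 4, set 0) → VC-HIT  vc=[16]
9: 0x101 (blk 16, set 0) → VC-HIT  vc=[4]
10: 0x9f (blk 9, set 1) → MISS  vc=[4, 17]
11: 0x4a (blk 4, set 0) → VC-HIT  vc=[16, 17]
12: 0x19d (blk 25, set 1) → MISS  vc=[16, 17, 9]
13: 0x90 (blk 9, set 1) → VC-HIT  vc=[16, 17, 25]

SEQ = [MISS, L1-HIT, L1-HIT, MISS, VC-HIT, L1-HIT, MISS, L1-HIT, VC-HIT, VC-HIT, MISS, VC-HIT, MISS, VC-HIT]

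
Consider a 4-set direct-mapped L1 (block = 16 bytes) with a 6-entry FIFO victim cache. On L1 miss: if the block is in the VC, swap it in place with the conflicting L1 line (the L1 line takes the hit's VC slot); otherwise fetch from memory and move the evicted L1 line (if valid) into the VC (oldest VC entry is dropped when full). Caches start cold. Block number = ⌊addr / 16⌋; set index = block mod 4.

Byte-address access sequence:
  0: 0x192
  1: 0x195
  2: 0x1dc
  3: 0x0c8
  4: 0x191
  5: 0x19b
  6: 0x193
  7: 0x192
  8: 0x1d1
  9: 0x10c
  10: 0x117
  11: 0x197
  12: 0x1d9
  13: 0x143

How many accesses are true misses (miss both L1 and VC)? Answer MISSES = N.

MISSES = 6

  [0] addr=0x192 blk=25 s=1: MISS | VC []
  [1] addr=0x195 blk=25 s=1: L1-HIT | VC []
  [2] addr=0x1dc blk=29 s=1: MISS | VC [25]
  [3] addr=0xc8 blk=12 s=0: MISS | VC [25]
  [4] addr=0x191 blk=25 s=1: VC-HIT | VC [29]
  [5] addr=0x19b blk=25 s=1: L1-HIT | VC [29]
  [6] addr=0x193 blk=25 s=1: L1-HIT | VC [29]
  [7] addr=0x192 blk=25 s=1: L1-HIT | VC [29]
  [8] addr=0x1d1 blk=29 s=1: VC-HIT | VC [25]
  [9] addr=0x10c blk=16 s=0: MISS | VC [25, 12]
  [10] addr=0x117 blk=17 s=1: MISS | VC [25, 12, 29]
  [11] addr=0x197 blk=25 s=1: VC-HIT | VC [17, 12, 29]
  [12] addr=0x1d9 blk=29 s=1: VC-HIT | VC [17, 12, 25]
  [13] addr=0x143 blk=20 s=0: MISS | VC [17, 12, 25, 16]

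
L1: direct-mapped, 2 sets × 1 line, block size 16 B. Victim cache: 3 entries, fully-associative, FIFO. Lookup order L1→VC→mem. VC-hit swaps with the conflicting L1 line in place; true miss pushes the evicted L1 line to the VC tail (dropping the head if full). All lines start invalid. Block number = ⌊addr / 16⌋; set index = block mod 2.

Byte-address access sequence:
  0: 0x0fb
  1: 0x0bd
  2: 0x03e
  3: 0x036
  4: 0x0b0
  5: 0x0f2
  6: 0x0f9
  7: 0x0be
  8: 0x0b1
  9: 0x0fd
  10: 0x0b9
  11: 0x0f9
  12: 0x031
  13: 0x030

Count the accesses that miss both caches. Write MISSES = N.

MISSES = 3

#0 0xfb→b15/s1 MISS; vc=[]
#1 0xbd→b11/s1 MISS; vc=[15]
#2 0x3e→b3/s1 MISS; vc=[15,11]
#3 0x36→b3/s1 L1-HIT; vc=[15,11]
#4 0xb0→b11/s1 VC-HIT; vc=[15,3]
#5 0xf2→b15/s1 VC-HIT; vc=[11,3]
#6 0xf9→b15/s1 L1-HIT; vc=[11,3]
#7 0xbe→b11/s1 VC-HIT; vc=[15,3]
#8 0xb1→b11/s1 L1-HIT; vc=[15,3]
#9 0xfd→b15/s1 VC-HIT; vc=[11,3]
#10 0xb9→b11/s1 VC-HIT; vc=[15,3]
#11 0xf9→b15/s1 VC-HIT; vc=[11,3]
#12 0x31→b3/s1 VC-HIT; vc=[11,15]
#13 0x30→b3/s1 L1-HIT; vc=[11,15]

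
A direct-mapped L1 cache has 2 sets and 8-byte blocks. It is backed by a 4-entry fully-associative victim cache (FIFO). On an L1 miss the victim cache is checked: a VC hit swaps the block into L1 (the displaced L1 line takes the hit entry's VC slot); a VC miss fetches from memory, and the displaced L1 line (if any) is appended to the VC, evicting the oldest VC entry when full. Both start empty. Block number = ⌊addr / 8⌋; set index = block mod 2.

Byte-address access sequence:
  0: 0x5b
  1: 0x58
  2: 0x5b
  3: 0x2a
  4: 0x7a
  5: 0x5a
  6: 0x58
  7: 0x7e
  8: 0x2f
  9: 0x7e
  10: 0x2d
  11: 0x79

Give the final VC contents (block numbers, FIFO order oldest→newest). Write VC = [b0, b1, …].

VC = [11, 5]

#0 0x5b→b11/s1 MISS; vc=[]
#1 0x58→b11/s1 L1-HIT; vc=[]
#2 0x5b→b11/s1 L1-HIT; vc=[]
#3 0x2a→b5/s1 MISS; vc=[11]
#4 0x7a→b15/s1 MISS; vc=[11,5]
#5 0x5a→b11/s1 VC-HIT; vc=[15,5]
#6 0x58→b11/s1 L1-HIT; vc=[15,5]
#7 0x7e→b15/s1 VC-HIT; vc=[11,5]
#8 0x2f→b5/s1 VC-HIT; vc=[11,15]
#9 0x7e→b15/s1 VC-HIT; vc=[11,5]
#10 0x2d→b5/s1 VC-HIT; vc=[11,15]
#11 0x79→b15/s1 VC-HIT; vc=[11,5]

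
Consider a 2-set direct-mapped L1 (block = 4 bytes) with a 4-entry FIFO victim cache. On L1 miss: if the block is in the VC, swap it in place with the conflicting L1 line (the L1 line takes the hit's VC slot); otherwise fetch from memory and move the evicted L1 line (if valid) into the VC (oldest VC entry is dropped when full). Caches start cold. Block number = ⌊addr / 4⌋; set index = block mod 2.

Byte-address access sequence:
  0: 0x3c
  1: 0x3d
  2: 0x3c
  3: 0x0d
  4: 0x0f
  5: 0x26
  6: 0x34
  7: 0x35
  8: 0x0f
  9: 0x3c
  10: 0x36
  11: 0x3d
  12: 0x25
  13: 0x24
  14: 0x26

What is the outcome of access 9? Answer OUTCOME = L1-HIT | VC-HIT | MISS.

  [0] addr=0x3c blk=15 s=1: MISS | VC []
  [1] addr=0x3d blk=15 s=1: L1-HIT | VC []
  [2] addr=0x3c blk=15 s=1: L1-HIT | VC []
  [3] addr=0xd blk=3 s=1: MISS | VC [15]
  [4] addr=0xf blk=3 s=1: L1-HIT | VC [15]
  [5] addr=0x26 blk=9 s=1: MISS | VC [15, 3]
  [6] addr=0x34 blk=13 s=1: MISS | VC [15, 3, 9]
  [7] addr=0x35 blk=13 s=1: L1-HIT | VC [15, 3, 9]
  [8] addr=0xf blk=3 s=1: VC-HIT | VC [15, 13, 9]
  [9] addr=0x3c blk=15 s=1: VC-HIT | VC [3, 13, 9]
  [10] addr=0x36 blk=13 s=1: VC-HIT | VC [3, 15, 9]
  [11] addr=0x3d blk=15 s=1: VC-HIT | VC [3, 13, 9]
  [12] addr=0x25 blk=9 s=1: VC-HIT | VC [3, 13, 15]
  [13] addr=0x24 blk=9 s=1: L1-HIT | VC [3, 13, 15]
  [14] addr=0x26 blk=9 s=1: L1-HIT | VC [3, 13, 15]

OUTCOME = VC-HIT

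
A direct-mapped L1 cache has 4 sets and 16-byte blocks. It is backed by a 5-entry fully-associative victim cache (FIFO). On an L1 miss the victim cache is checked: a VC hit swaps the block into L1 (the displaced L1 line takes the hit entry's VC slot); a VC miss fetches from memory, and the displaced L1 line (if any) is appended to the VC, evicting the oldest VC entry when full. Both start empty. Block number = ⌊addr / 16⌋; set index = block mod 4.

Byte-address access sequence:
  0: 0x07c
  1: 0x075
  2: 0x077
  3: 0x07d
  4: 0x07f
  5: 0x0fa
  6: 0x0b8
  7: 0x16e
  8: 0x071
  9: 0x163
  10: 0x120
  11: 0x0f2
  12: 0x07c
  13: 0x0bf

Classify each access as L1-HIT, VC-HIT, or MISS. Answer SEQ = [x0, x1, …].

  [0] addr=0x7c blk=7 s=3: MISS | VC []
  [1] addr=0x75 blk=7 s=3: L1-HIT | VC []
  [2] addr=0x77 blk=7 s=3: L1-HIT | VC []
  [3] addr=0x7d blk=7 s=3: L1-HIT | VC []
  [4] addr=0x7f blk=7 s=3: L1-HIT | VC []
  [5] addr=0xfa blk=15 s=3: MISS | VC [7]
  [6] addr=0xb8 blk=11 s=3: MISS | VC [7, 15]
  [7] addr=0x16e blk=22 s=2: MISS | VC [7, 15]
  [8] addr=0x71 blk=7 s=3: VC-HIT | VC [11, 15]
  [9] addr=0x163 blk=22 s=2: L1-HIT | VC [11, 15]
  [10] addr=0x120 blk=18 s=2: MISS | VC [11, 15, 22]
  [11] addr=0xf2 blk=15 s=3: VC-HIT | VC [11, 7, 22]
  [12] addr=0x7c blk=7 s=3: VC-HIT | VC [11, 15, 22]
  [13] addr=0xbf blk=11 s=3: VC-HIT | VC [7, 15, 22]

SEQ = [MISS, L1-HIT, L1-HIT, L1-HIT, L1-HIT, MISS, MISS, MISS, VC-HIT, L1-HIT, MISS, VC-HIT, VC-HIT, VC-HIT]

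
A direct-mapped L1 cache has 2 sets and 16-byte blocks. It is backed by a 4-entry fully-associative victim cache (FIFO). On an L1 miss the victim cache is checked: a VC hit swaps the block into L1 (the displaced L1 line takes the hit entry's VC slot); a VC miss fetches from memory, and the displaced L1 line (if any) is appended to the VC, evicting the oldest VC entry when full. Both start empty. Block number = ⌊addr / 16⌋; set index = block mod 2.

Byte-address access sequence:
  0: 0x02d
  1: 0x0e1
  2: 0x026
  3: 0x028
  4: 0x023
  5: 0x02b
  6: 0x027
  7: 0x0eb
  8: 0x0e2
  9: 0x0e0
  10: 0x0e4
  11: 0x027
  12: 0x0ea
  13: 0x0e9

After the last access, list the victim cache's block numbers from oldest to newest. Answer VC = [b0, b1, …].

#0 0x2d→b2/s0 MISS; vc=[]
#1 0xe1→b14/s0 MISS; vc=[2]
#2 0x26→b2/s0 VC-HIT; vc=[14]
#3 0x28→b2/s0 L1-HIT; vc=[14]
#4 0x23→b2/s0 L1-HIT; vc=[14]
#5 0x2b→b2/s0 L1-HIT; vc=[14]
#6 0x27→b2/s0 L1-HIT; vc=[14]
#7 0xeb→b14/s0 VC-HIT; vc=[2]
#8 0xe2→b14/s0 L1-HIT; vc=[2]
#9 0xe0→b14/s0 L1-HIT; vc=[2]
#10 0xe4→b14/s0 L1-HIT; vc=[2]
#11 0x27→b2/s0 VC-HIT; vc=[14]
#12 0xea→b14/s0 VC-HIT; vc=[2]
#13 0xe9→b14/s0 L1-HIT; vc=[2]

VC = [2]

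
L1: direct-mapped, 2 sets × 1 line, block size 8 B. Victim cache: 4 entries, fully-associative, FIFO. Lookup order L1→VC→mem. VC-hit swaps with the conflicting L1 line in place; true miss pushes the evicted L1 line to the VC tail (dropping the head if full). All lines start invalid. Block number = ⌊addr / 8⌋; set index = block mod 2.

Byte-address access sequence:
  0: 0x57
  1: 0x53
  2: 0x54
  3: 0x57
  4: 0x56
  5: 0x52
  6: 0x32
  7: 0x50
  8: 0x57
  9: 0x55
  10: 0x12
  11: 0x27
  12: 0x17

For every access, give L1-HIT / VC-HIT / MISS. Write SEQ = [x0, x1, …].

SEQ = [MISS, L1-HIT, L1-HIT, L1-HIT, L1-HIT, L1-HIT, MISS, VC-HIT, L1-HIT, L1-HIT, MISS, MISS, VC-HIT]

0: 0x57 (blk 10, set 0) → MISS  vc=[]
1: 0x53 (blk 10, set 0) → L1-HIT  vc=[]
2: 0x54 (blk 10, set 0) → L1-HIT  vc=[]
3: 0x57 (blk 10, set 0) → L1-HIT  vc=[]
4: 0x56 (blk 10, set 0) → L1-HIT  vc=[]
5: 0x52 (blk 10, set 0) → L1-HIT  vc=[]
6: 0x32 (blk 6, set 0) → MISS  vc=[10]
7: 0x50 (blk 10, set 0) → VC-HIT  vc=[6]
8: 0x57 (blk 10, set 0) → L1-HIT  vc=[6]
9: 0x55 (blk 10, set 0) → L1-HIT  vc=[6]
10: 0x12 (blk 2, set 0) → MISS  vc=[6, 10]
11: 0x27 (blk 4, set 0) → MISS  vc=[6, 10, 2]
12: 0x17 (blk 2, set 0) → VC-HIT  vc=[6, 10, 4]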